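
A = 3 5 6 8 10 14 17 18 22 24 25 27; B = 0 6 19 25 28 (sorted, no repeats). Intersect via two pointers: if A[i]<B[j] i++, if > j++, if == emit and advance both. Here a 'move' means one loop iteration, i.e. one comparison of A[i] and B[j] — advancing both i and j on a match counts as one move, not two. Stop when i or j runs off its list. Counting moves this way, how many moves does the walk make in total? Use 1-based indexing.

[i=1,j=1] 3>0 → j++
[i=1,j=2] 3<6 → i++
[i=2,j=2] 5<6 → i++
[i=3,j=2] 6==6 emit → i++,j++
[i=4,j=3] 8<19 → i++
[i=5,j=3] 10<19 → i++
[i=6,j=3] 14<19 → i++
[i=7,j=3] 17<19 → i++
[i=8,j=3] 18<19 → i++
[i=9,j=3] 22>19 → j++
[i=9,j=4] 22<25 → i++
[i=10,j=4] 24<25 → i++
[i=11,j=4] 25==25 emit → i++,j++
[i=12,j=5] 27<28 → i++

14 moves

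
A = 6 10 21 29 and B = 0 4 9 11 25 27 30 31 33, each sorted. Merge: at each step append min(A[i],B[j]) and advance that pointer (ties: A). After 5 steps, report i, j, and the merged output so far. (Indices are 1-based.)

i=3, j=4, merged so far=[0, 4, 6, 9, 10]

[i=1,j=1] A[i]=6>B[j]=0 take 0 → j++
[i=1,j=2] A[i]=6>B[j]=4 take 4 → j++
[i=1,j=3] A[i]=6<=B[j]=9 take 6 → i++
[i=2,j=3] A[i]=10>B[j]=9 take 9 → j++
[i=2,j=4] A[i]=10<=B[j]=11 take 10 → i++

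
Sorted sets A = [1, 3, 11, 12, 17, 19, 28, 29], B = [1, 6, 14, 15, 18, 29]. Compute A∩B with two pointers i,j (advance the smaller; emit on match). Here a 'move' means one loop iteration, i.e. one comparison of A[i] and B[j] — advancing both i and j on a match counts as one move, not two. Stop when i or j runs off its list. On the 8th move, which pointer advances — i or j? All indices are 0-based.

[i=0,j=0] 1==1 emit → i++,j++
[i=1,j=1] 3<6 → i++
[i=2,j=1] 11>6 → j++
[i=2,j=2] 11<14 → i++
[i=3,j=2] 12<14 → i++
[i=4,j=2] 17>14 → j++
[i=4,j=3] 17>15 → j++
[i=4,j=4] 17<18 → i++

i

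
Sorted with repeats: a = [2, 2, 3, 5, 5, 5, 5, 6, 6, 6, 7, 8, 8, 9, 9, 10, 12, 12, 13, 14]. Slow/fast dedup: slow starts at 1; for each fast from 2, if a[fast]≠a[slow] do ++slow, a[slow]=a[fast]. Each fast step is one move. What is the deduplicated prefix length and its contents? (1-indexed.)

length 11; prefix = [2, 3, 5, 6, 7, 8, 9, 10, 12, 13, 14]

(s=1,f=2) a[fast]=2=a[slow] dup → fast++
(s=1,f=3) a[fast]=3≠a[slow]=2 write a[2]=3 → slow++,fast++
(s=2,f=4) a[fast]=5≠a[slow]=3 write a[3]=5 → slow++,fast++
(s=3,f=5) a[fast]=5=a[slow] dup → fast++
(s=3,f=6) a[fast]=5=a[slow] dup → fast++
(s=3,f=7) a[fast]=5=a[slow] dup → fast++
(s=3,f=8) a[fast]=6≠a[slow]=5 write a[4]=6 → slow++,fast++
(s=4,f=9) a[fast]=6=a[slow] dup → fast++
(s=4,f=10) a[fast]=6=a[slow] dup → fast++
(s=4,f=11) a[fast]=7≠a[slow]=6 write a[5]=7 → slow++,fast++
(s=5,f=12) a[fast]=8≠a[slow]=7 write a[6]=8 → slow++,fast++
(s=6,f=13) a[fast]=8=a[slow] dup → fast++
(s=6,f=14) a[fast]=9≠a[slow]=8 write a[7]=9 → slow++,fast++
(s=7,f=15) a[fast]=9=a[slow] dup → fast++
(s=7,f=16) a[fast]=10≠a[slow]=9 write a[8]=10 → slow++,fast++
(s=8,f=17) a[fast]=12≠a[slow]=10 write a[9]=12 → slow++,fast++
(s=9,f=18) a[fast]=12=a[slow] dup → fast++
(s=9,f=19) a[fast]=13≠a[slow]=12 write a[10]=13 → slow++,fast++
(s=10,f=20) a[fast]=14≠a[slow]=13 write a[11]=14 → slow++,fast++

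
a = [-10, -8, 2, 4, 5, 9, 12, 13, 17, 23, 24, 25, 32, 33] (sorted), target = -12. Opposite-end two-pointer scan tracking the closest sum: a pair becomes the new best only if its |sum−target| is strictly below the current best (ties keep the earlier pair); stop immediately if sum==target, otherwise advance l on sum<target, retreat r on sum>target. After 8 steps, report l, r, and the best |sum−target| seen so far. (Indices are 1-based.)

l=1 r=14: -10+33=23 d=35 *, r--
l=1 r=13: -10+32=22 d=34 *, r--
l=1 r=12: -10+25=15 d=27 *, r--
l=1 r=11: -10+24=14 d=26 *, r--
l=1 r=10: -10+23=13 d=25 *, r--
l=1 r=9: -10+17=7 d=19 *, r--
l=1 r=8: -10+13=3 d=15 *, r--
l=1 r=7: -10+12=2 d=14 *, r--

l=1, r=6, best |Δ|=14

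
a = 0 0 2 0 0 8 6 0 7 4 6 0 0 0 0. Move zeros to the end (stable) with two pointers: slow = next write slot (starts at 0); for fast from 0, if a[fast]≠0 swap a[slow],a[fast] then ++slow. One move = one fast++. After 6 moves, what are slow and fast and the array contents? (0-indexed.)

slow=2, fast=6, a=[2, 8, 0, 0, 0, 0, 6, 0, 7, 4, 6, 0, 0, 0, 0]

(s=0,f=0) a[fast]=0 → fast++
(s=0,f=1) a[fast]=0 → fast++
(s=0,f=2) a[fast]=2≠0 swap→a[0]=2 → slow++,fast++
(s=1,f=3) a[fast]=0 → fast++
(s=1,f=4) a[fast]=0 → fast++
(s=1,f=5) a[fast]=8≠0 swap→a[1]=8 → slow++,fast++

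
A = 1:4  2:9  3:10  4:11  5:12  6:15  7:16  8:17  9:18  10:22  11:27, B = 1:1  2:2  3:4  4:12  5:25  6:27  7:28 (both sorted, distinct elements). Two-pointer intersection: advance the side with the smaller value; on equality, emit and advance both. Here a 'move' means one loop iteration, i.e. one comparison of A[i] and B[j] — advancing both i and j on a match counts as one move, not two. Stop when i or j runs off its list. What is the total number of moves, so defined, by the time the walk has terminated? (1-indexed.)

i=1 j=1: 4>1, j++
i=1 j=2: 4>2, j++
i=1 j=3: 4==4 emit, i++,j++
i=2 j=4: 9<12, i++
i=3 j=4: 10<12, i++
i=4 j=4: 11<12, i++
i=5 j=4: 12==12 emit, i++,j++
i=6 j=5: 15<25, i++
i=7 j=5: 16<25, i++
i=8 j=5: 17<25, i++
i=9 j=5: 18<25, i++
i=10 j=5: 22<25, i++
i=11 j=5: 27>25, j++
i=11 j=6: 27==27 emit, i++,j++

14 moves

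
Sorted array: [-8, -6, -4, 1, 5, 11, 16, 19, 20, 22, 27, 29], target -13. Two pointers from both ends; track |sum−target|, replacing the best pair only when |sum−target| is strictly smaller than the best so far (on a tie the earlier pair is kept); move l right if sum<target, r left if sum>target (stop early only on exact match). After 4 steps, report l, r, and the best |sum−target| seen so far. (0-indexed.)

l=0 r=11: -8+29=21 d=34 *, r--
l=0 r=10: -8+27=19 d=32 *, r--
l=0 r=9: -8+22=14 d=27 *, r--
l=0 r=8: -8+20=12 d=25 *, r--

l=0, r=7, best |Δ|=25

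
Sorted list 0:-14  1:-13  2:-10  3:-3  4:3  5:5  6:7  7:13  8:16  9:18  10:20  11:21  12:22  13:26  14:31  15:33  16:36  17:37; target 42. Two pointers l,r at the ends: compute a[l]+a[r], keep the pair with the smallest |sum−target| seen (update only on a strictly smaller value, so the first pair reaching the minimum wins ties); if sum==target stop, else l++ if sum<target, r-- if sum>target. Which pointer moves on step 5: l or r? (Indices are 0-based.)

l=0 r=17: -14+37=23 d=19 *, l++
l=1 r=17: -13+37=24 d=18 *, l++
l=2 r=17: -10+37=27 d=15 *, l++
l=3 r=17: -3+37=34 d=8 *, l++
l=4 r=17: 3+37=40 d=2 *, l++

l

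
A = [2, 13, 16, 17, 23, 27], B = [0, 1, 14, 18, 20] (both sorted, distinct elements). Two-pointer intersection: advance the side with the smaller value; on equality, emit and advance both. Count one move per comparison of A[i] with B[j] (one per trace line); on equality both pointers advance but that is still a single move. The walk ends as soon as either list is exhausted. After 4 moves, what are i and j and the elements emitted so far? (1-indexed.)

i=3, j=3, emitted=[]

i=1 j=1: 2>0, j++
i=1 j=2: 2>1, j++
i=1 j=3: 2<14, i++
i=2 j=3: 13<14, i++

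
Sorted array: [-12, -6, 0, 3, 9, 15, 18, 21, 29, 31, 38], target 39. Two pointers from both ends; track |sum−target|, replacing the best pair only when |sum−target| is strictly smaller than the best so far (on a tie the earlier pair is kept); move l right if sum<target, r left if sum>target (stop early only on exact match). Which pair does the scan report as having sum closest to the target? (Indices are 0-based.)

l=0 r=10: -12+38=26 d=13 *, l++
l=1 r=10: -6+38=32 d=7 *, l++
l=2 r=10: 0+38=38 d=1 *, l++
l=3 r=10: 3+38=41 d=2, r--
l=3 r=9: 3+31=34 d=5, l++
l=4 r=9: 9+31=40 d=1, r--
l=4 r=8: 9+29=38 d=1, l++
l=5 r=8: 15+29=44 d=5, r--
l=5 r=7: 15+21=36 d=3, l++
l=6 r=7: 18+21=39 d=0 *, stop

pair (18, 21) with sum 39 (|Δ|=0)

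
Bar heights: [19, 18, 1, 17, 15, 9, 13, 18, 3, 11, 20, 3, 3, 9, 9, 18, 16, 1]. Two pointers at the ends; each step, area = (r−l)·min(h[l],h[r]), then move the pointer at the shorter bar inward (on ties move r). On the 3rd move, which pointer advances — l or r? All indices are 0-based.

r

l=0 r=17: min(19,1)*17=17 best=17 *, r--
l=0 r=16: min(19,16)*16=256 best=256 *, r--
l=0 r=15: min(19,18)*15=270 best=270 *, r--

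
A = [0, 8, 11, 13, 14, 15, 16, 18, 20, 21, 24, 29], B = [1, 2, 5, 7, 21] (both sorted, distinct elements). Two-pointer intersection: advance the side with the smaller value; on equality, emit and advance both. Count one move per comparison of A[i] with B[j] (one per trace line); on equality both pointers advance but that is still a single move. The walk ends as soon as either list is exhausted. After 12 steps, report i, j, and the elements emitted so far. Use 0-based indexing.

[i=0,j=0] 0<1 → i++
[i=1,j=0] 8>1 → j++
[i=1,j=1] 8>2 → j++
[i=1,j=2] 8>5 → j++
[i=1,j=3] 8>7 → j++
[i=1,j=4] 8<21 → i++
[i=2,j=4] 11<21 → i++
[i=3,j=4] 13<21 → i++
[i=4,j=4] 14<21 → i++
[i=5,j=4] 15<21 → i++
[i=6,j=4] 16<21 → i++
[i=7,j=4] 18<21 → i++

i=8, j=4, emitted=[]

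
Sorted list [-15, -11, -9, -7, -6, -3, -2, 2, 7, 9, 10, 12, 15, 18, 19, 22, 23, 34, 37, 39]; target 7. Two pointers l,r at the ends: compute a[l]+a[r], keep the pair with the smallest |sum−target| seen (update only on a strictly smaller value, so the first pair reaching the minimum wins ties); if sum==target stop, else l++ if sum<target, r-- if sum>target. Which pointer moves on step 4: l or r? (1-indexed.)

l=1 r=20: -15+39=24 d=17 *, r--
l=1 r=19: -15+37=22 d=15 *, r--
l=1 r=18: -15+34=19 d=12 *, r--
l=1 r=17: -15+23=8 d=1 *, r--

r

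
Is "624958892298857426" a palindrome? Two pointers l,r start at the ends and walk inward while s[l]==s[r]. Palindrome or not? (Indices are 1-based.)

not a palindrome (mismatch at 4,15)

l=1 r=18: '6'=='6', l++,r--
l=2 r=17: '2'=='2', l++,r--
l=3 r=16: '4'=='4', l++,r--
l=4 r=15: '9'!='7', stop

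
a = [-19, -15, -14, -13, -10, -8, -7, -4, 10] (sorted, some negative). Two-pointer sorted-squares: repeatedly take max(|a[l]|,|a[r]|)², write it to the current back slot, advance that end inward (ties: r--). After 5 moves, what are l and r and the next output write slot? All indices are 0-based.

l=0 r=8: |-19|>|10| out[8]=361, l++
l=1 r=8: |-15|>|10| out[7]=225, l++
l=2 r=8: |-14|>|10| out[6]=196, l++
l=3 r=8: |-13|>|10| out[5]=169, l++
l=4 r=8: |-10|<=|10| out[4]=100, r--

l=4, r=7, next write slot=3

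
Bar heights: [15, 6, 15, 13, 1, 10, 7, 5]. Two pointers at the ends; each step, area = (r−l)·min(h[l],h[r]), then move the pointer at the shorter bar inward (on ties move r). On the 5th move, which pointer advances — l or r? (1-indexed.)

r

[1,8] min(15,5)*7=35 best=35 * → r--
[1,7] min(15,7)*6=42 best=42 * → r--
[1,6] min(15,10)*5=50 best=50 * → r--
[1,5] min(15,1)*4=4 best=50 → r--
[1,4] min(15,13)*3=39 best=50 → r--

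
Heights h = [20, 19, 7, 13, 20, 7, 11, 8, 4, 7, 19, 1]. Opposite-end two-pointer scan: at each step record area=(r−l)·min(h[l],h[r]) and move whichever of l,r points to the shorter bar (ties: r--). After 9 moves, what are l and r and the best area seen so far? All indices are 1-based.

l=1, r=3, best area=190

l=1 r=12: min(20,1)*11=11 best=11 *, r--
l=1 r=11: min(20,19)*10=190 best=190 *, r--
l=1 r=10: min(20,7)*9=63 best=190, r--
l=1 r=9: min(20,4)*8=32 best=190, r--
l=1 r=8: min(20,8)*7=56 best=190, r--
l=1 r=7: min(20,11)*6=66 best=190, r--
l=1 r=6: min(20,7)*5=35 best=190, r--
l=1 r=5: min(20,20)*4=80 best=190, r--
l=1 r=4: min(20,13)*3=39 best=190, r--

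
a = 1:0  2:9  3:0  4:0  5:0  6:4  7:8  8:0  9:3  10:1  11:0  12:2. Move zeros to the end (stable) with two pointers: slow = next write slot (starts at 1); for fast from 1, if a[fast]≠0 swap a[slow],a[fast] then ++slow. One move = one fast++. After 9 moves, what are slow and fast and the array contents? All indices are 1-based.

slow=1 fast=1: a[fast]=0, fast++
slow=1 fast=2: a[fast]=9≠0 swap→a[1]=9, slow++,fast++
slow=2 fast=3: a[fast]=0, fast++
slow=2 fast=4: a[fast]=0, fast++
slow=2 fast=5: a[fast]=0, fast++
slow=2 fast=6: a[fast]=4≠0 swap→a[2]=4, slow++,fast++
slow=3 fast=7: a[fast]=8≠0 swap→a[3]=8, slow++,fast++
slow=4 fast=8: a[fast]=0, fast++
slow=4 fast=9: a[fast]=3≠0 swap→a[4]=3, slow++,fast++

slow=5, fast=10, a=[9, 4, 8, 3, 0, 0, 0, 0, 0, 1, 0, 2]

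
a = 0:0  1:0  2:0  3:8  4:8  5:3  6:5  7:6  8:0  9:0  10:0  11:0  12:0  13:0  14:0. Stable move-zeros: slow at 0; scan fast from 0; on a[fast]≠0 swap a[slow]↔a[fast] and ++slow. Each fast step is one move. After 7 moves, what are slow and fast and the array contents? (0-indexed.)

slow=0 fast=0: a[fast]=0, fast++
slow=0 fast=1: a[fast]=0, fast++
slow=0 fast=2: a[fast]=0, fast++
slow=0 fast=3: a[fast]=8≠0 swap→a[0]=8, slow++,fast++
slow=1 fast=4: a[fast]=8≠0 swap→a[1]=8, slow++,fast++
slow=2 fast=5: a[fast]=3≠0 swap→a[2]=3, slow++,fast++
slow=3 fast=6: a[fast]=5≠0 swap→a[3]=5, slow++,fast++

slow=4, fast=7, a=[8, 8, 3, 5, 0, 0, 0, 6, 0, 0, 0, 0, 0, 0, 0]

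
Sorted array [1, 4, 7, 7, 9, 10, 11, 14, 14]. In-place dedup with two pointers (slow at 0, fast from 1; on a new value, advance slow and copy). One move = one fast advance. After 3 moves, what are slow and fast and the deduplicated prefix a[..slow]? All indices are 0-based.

slow=0 fast=1: a[fast]=4≠a[slow]=1 write a[1]=4, slow++,fast++
slow=1 fast=2: a[fast]=7≠a[slow]=4 write a[2]=7, slow++,fast++
slow=2 fast=3: a[fast]=7=a[slow] dup, fast++

slow=2, fast=4, prefix=[1, 4, 7]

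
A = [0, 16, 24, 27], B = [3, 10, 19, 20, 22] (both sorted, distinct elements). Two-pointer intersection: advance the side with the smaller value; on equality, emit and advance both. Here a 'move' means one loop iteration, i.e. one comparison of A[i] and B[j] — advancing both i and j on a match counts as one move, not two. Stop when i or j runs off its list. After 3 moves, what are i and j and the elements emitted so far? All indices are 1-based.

i=1 j=1: 0<3, i++
i=2 j=1: 16>3, j++
i=2 j=2: 16>10, j++

i=2, j=3, emitted=[]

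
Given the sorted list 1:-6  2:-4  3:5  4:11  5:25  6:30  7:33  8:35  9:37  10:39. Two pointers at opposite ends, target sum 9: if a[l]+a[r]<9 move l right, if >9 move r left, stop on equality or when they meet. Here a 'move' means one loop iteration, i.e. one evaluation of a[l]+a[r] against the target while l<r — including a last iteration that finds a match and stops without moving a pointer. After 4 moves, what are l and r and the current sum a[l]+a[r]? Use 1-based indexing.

l=1 r=10: -6+39=33 >9, r--
l=1 r=9: -6+37=31 >9, r--
l=1 r=8: -6+35=29 >9, r--
l=1 r=7: -6+33=27 >9, r--

l=1, r=6, sum=24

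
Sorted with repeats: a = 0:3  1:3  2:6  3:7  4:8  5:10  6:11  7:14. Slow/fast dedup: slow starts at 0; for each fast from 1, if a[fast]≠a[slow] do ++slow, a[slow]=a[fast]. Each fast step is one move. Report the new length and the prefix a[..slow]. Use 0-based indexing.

slow=0 fast=1: a[fast]=3=a[slow] dup, fast++
slow=0 fast=2: a[fast]=6≠a[slow]=3 write a[1]=6, slow++,fast++
slow=1 fast=3: a[fast]=7≠a[slow]=6 write a[2]=7, slow++,fast++
slow=2 fast=4: a[fast]=8≠a[slow]=7 write a[3]=8, slow++,fast++
slow=3 fast=5: a[fast]=10≠a[slow]=8 write a[4]=10, slow++,fast++
slow=4 fast=6: a[fast]=11≠a[slow]=10 write a[5]=11, slow++,fast++
slow=5 fast=7: a[fast]=14≠a[slow]=11 write a[6]=14, slow++,fast++

length 7; prefix = [3, 6, 7, 8, 10, 11, 14]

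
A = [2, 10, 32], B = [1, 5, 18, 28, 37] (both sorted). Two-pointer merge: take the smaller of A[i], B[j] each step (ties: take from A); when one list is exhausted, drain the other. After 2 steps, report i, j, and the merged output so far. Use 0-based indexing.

[i=0,j=0] A[i]=2>B[j]=1 take 1 → j++
[i=0,j=1] A[i]=2<=B[j]=5 take 2 → i++

i=1, j=1, merged so far=[1, 2]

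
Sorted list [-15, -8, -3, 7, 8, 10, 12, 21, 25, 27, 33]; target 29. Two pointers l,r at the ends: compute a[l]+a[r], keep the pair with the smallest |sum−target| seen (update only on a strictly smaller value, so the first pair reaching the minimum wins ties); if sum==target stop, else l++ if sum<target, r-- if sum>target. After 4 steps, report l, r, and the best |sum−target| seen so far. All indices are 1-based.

l=4, r=10, best |Δ|=1

l=1 r=11: -15+33=18 d=11 *, l++
l=2 r=11: -8+33=25 d=4 *, l++
l=3 r=11: -3+33=30 d=1 *, r--
l=3 r=10: -3+27=24 d=5, l++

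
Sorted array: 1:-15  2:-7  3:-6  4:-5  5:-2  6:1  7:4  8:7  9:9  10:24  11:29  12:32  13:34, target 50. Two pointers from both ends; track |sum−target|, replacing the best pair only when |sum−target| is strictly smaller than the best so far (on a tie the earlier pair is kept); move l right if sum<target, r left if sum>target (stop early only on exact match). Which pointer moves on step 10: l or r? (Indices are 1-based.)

[1,13] -15+34=19 d=31 * → l++
[2,13] -7+34=27 d=23 * → l++
[3,13] -6+34=28 d=22 * → l++
[4,13] -5+34=29 d=21 * → l++
[5,13] -2+34=32 d=18 * → l++
[6,13] 1+34=35 d=15 * → l++
[7,13] 4+34=38 d=12 * → l++
[8,13] 7+34=41 d=9 * → l++
[9,13] 9+34=43 d=7 * → l++
[10,13] 24+34=58 d=8 → r--

r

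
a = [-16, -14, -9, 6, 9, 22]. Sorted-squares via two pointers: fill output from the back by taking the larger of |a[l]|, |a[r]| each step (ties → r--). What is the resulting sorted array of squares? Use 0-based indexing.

[0,5] |-16|<=|22| out[5]=484 → r--
[0,4] |-16|>|9| out[4]=256 → l++
[1,4] |-14|>|9| out[3]=196 → l++
[2,4] |-9|<=|9| out[2]=81 → r--
[2,3] |-9|>|6| out[1]=81 → l++
[3,3] |6|<=|6| out[0]=36 → r--

[36, 81, 81, 196, 256, 484]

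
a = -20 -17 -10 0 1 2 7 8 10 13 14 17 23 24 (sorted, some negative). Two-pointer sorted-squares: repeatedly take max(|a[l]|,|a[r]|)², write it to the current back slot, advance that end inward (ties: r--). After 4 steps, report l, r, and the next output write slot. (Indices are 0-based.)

l=1, r=10, next write slot=9

[0,13] |-20|<=|24| out[13]=576 → r--
[0,12] |-20|<=|23| out[12]=529 → r--
[0,11] |-20|>|17| out[11]=400 → l++
[1,11] |-17|<=|17| out[10]=289 → r--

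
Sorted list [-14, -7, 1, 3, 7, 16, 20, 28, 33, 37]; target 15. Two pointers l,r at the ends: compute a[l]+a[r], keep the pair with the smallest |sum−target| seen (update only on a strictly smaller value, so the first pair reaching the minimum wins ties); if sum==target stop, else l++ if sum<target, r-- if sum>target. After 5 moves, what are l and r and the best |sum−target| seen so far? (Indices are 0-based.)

l=2, r=6, best |Δ|=1

[0,9] -14+37=23 d=8 * → r--
[0,8] -14+33=19 d=4 * → r--
[0,7] -14+28=14 d=1 * → l++
[1,7] -7+28=21 d=6 → r--
[1,6] -7+20=13 d=2 → l++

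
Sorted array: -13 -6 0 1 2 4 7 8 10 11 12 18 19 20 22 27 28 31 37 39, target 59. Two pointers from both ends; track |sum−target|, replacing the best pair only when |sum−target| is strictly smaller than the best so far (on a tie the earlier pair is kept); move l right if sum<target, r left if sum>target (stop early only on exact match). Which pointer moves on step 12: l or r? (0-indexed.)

l=0 r=19: -13+39=26 d=33 *, l++
l=1 r=19: -6+39=33 d=26 *, l++
l=2 r=19: 0+39=39 d=20 *, l++
l=3 r=19: 1+39=40 d=19 *, l++
l=4 r=19: 2+39=41 d=18 *, l++
l=5 r=19: 4+39=43 d=16 *, l++
l=6 r=19: 7+39=46 d=13 *, l++
l=7 r=19: 8+39=47 d=12 *, l++
l=8 r=19: 10+39=49 d=10 *, l++
l=9 r=19: 11+39=50 d=9 *, l++
l=10 r=19: 12+39=51 d=8 *, l++
l=11 r=19: 18+39=57 d=2 *, l++

l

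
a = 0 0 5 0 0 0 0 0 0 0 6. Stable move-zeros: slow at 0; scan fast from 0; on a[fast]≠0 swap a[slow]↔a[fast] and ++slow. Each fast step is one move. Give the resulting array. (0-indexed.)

(s=0,f=0) a[fast]=0 → fast++
(s=0,f=1) a[fast]=0 → fast++
(s=0,f=2) a[fast]=5≠0 swap→a[0]=5 → slow++,fast++
(s=1,f=3) a[fast]=0 → fast++
(s=1,f=4) a[fast]=0 → fast++
(s=1,f=5) a[fast]=0 → fast++
(s=1,f=6) a[fast]=0 → fast++
(s=1,f=7) a[fast]=0 → fast++
(s=1,f=8) a[fast]=0 → fast++
(s=1,f=9) a[fast]=0 → fast++
(s=1,f=10) a[fast]=6≠0 swap→a[1]=6 → slow++,fast++

[5, 6, 0, 0, 0, 0, 0, 0, 0, 0, 0]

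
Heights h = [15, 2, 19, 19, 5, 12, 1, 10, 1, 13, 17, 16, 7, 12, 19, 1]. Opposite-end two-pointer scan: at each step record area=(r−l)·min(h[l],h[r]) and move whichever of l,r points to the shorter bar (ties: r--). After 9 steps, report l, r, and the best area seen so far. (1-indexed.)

l=3, r=9, best area=228

[1,16] min(15,1)*15=15 best=15 * → r--
[1,15] min(15,19)*14=210 best=210 * → l++
[2,15] min(2,19)*13=26 best=210 → l++
[3,15] min(19,19)*12=228 best=228 * → r--
[3,14] min(19,12)*11=132 best=228 → r--
[3,13] min(19,7)*10=70 best=228 → r--
[3,12] min(19,16)*9=144 best=228 → r--
[3,11] min(19,17)*8=136 best=228 → r--
[3,10] min(19,13)*7=91 best=228 → r--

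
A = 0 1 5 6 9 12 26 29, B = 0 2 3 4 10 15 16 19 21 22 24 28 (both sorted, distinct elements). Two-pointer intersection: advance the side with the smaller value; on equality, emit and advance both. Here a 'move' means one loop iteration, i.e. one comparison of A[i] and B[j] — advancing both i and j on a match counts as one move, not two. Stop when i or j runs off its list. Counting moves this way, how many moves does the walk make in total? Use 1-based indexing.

18 moves

[i=1,j=1] 0==0 emit → i++,j++
[i=2,j=2] 1<2 → i++
[i=3,j=2] 5>2 → j++
[i=3,j=3] 5>3 → j++
[i=3,j=4] 5>4 → j++
[i=3,j=5] 5<10 → i++
[i=4,j=5] 6<10 → i++
[i=5,j=5] 9<10 → i++
[i=6,j=5] 12>10 → j++
[i=6,j=6] 12<15 → i++
[i=7,j=6] 26>15 → j++
[i=7,j=7] 26>16 → j++
[i=7,j=8] 26>19 → j++
[i=7,j=9] 26>21 → j++
[i=7,j=10] 26>22 → j++
[i=7,j=11] 26>24 → j++
[i=7,j=12] 26<28 → i++
[i=8,j=12] 29>28 → j++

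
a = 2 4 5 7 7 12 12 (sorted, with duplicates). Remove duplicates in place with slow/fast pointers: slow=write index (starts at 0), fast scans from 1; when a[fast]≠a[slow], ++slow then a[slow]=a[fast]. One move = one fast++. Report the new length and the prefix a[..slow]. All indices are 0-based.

slow=0 fast=1: a[fast]=4≠a[slow]=2 write a[1]=4, slow++,fast++
slow=1 fast=2: a[fast]=5≠a[slow]=4 write a[2]=5, slow++,fast++
slow=2 fast=3: a[fast]=7≠a[slow]=5 write a[3]=7, slow++,fast++
slow=3 fast=4: a[fast]=7=a[slow] dup, fast++
slow=3 fast=5: a[fast]=12≠a[slow]=7 write a[4]=12, slow++,fast++
slow=4 fast=6: a[fast]=12=a[slow] dup, fast++

length 5; prefix = [2, 4, 5, 7, 12]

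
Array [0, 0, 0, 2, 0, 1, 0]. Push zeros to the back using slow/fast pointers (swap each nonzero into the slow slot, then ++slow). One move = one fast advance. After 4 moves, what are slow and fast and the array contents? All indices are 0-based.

slow=1, fast=4, a=[2, 0, 0, 0, 0, 1, 0]

(s=0,f=0) a[fast]=0 → fast++
(s=0,f=1) a[fast]=0 → fast++
(s=0,f=2) a[fast]=0 → fast++
(s=0,f=3) a[fast]=2≠0 swap→a[0]=2 → slow++,fast++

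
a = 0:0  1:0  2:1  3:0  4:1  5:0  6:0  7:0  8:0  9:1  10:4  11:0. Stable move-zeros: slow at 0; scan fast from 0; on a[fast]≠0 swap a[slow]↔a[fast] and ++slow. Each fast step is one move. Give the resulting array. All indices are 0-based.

[1, 1, 1, 4, 0, 0, 0, 0, 0, 0, 0, 0]

(s=0,f=0) a[fast]=0 → fast++
(s=0,f=1) a[fast]=0 → fast++
(s=0,f=2) a[fast]=1≠0 swap→a[0]=1 → slow++,fast++
(s=1,f=3) a[fast]=0 → fast++
(s=1,f=4) a[fast]=1≠0 swap→a[1]=1 → slow++,fast++
(s=2,f=5) a[fast]=0 → fast++
(s=2,f=6) a[fast]=0 → fast++
(s=2,f=7) a[fast]=0 → fast++
(s=2,f=8) a[fast]=0 → fast++
(s=2,f=9) a[fast]=1≠0 swap→a[2]=1 → slow++,fast++
(s=3,f=10) a[fast]=4≠0 swap→a[3]=4 → slow++,fast++
(s=4,f=11) a[fast]=0 → fast++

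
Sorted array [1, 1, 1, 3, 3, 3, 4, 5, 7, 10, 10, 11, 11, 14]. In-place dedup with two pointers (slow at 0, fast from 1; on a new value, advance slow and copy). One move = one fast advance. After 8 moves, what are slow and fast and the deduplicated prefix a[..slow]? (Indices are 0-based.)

slow=4, fast=9, prefix=[1, 3, 4, 5, 7]

(s=0,f=1) a[fast]=1=a[slow] dup → fast++
(s=0,f=2) a[fast]=1=a[slow] dup → fast++
(s=0,f=3) a[fast]=3≠a[slow]=1 write a[1]=3 → slow++,fast++
(s=1,f=4) a[fast]=3=a[slow] dup → fast++
(s=1,f=5) a[fast]=3=a[slow] dup → fast++
(s=1,f=6) a[fast]=4≠a[slow]=3 write a[2]=4 → slow++,fast++
(s=2,f=7) a[fast]=5≠a[slow]=4 write a[3]=5 → slow++,fast++
(s=3,f=8) a[fast]=7≠a[slow]=5 write a[4]=7 → slow++,fast++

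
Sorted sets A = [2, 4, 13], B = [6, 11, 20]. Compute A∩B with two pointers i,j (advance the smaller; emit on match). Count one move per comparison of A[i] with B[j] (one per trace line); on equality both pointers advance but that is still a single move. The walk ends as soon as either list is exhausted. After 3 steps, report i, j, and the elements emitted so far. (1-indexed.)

[i=1,j=1] 2<6 → i++
[i=2,j=1] 4<6 → i++
[i=3,j=1] 13>6 → j++

i=3, j=2, emitted=[]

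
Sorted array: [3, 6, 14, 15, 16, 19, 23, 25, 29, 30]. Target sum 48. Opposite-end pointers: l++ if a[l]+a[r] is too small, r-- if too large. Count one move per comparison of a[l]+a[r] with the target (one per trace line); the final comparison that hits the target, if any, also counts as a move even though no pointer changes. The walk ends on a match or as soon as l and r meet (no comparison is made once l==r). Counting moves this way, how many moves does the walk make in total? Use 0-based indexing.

[0,9] 3+30=33 <48 → l++
[1,9] 6+30=36 <48 → l++
[2,9] 14+30=44 <48 → l++
[3,9] 15+30=45 <48 → l++
[4,9] 16+30=46 <48 → l++
[5,9] 19+30=49 >48 → r--
[5,8] 19+29=48 → found

7 moves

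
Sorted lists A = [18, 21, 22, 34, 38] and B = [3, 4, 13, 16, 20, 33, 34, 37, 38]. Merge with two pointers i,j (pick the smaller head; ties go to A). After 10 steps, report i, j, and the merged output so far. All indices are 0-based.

i=4, j=6, merged so far=[3, 4, 13, 16, 18, 20, 21, 22, 33, 34]

[i=0,j=0] A[i]=18>B[j]=3 take 3 → j++
[i=0,j=1] A[i]=18>B[j]=4 take 4 → j++
[i=0,j=2] A[i]=18>B[j]=13 take 13 → j++
[i=0,j=3] A[i]=18>B[j]=16 take 16 → j++
[i=0,j=4] A[i]=18<=B[j]=20 take 18 → i++
[i=1,j=4] A[i]=21>B[j]=20 take 20 → j++
[i=1,j=5] A[i]=21<=B[j]=33 take 21 → i++
[i=2,j=5] A[i]=22<=B[j]=33 take 22 → i++
[i=3,j=5] A[i]=34>B[j]=33 take 33 → j++
[i=3,j=6] A[i]=34<=B[j]=34 take 34 → i++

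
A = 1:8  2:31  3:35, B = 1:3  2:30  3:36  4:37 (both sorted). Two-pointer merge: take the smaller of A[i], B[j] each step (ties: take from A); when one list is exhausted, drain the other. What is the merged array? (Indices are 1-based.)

[3, 8, 30, 31, 35, 36, 37]

i=1 j=1: A[i]=8>B[j]=3 take 3, j++
i=1 j=2: A[i]=8<=B[j]=30 take 8, i++
i=2 j=2: A[i]=31>B[j]=30 take 30, j++
i=2 j=3: A[i]=31<=B[j]=36 take 31, i++
i=3 j=3: A[i]=35<=B[j]=36 take 35, i++
i=4 j=3: A done, take B[j]=36, j++
i=4 j=4: A done, take B[j]=37, j++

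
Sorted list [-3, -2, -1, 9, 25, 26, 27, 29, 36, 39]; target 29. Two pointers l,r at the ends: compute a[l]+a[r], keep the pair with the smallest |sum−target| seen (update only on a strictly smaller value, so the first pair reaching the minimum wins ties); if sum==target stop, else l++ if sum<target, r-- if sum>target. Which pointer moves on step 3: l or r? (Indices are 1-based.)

[1,10] -3+39=36 d=7 * → r--
[1,9] -3+36=33 d=4 * → r--
[1,8] -3+29=26 d=3 * → l++

l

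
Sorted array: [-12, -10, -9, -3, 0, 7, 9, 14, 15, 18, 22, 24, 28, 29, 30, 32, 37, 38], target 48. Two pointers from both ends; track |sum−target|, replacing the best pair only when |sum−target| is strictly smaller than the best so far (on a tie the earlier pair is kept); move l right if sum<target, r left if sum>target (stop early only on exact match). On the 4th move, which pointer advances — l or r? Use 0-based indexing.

l=0 r=17: -12+38=26 d=22 *, l++
l=1 r=17: -10+38=28 d=20 *, l++
l=2 r=17: -9+38=29 d=19 *, l++
l=3 r=17: -3+38=35 d=13 *, l++

l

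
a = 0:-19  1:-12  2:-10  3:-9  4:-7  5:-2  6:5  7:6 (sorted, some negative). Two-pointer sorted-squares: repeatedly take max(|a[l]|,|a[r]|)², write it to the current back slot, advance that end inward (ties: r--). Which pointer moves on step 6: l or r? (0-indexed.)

r

l=0 r=7: |-19|>|6| out[7]=361, l++
l=1 r=7: |-12|>|6| out[6]=144, l++
l=2 r=7: |-10|>|6| out[5]=100, l++
l=3 r=7: |-9|>|6| out[4]=81, l++
l=4 r=7: |-7|>|6| out[3]=49, l++
l=5 r=7: |-2|<=|6| out[2]=36, r--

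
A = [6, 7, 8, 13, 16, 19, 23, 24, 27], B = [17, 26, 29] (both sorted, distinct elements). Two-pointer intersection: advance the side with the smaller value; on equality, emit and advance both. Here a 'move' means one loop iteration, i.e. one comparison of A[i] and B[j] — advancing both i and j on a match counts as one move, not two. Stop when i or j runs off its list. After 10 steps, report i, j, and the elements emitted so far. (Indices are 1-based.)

i=9, j=3, emitted=[]

[i=1,j=1] 6<17 → i++
[i=2,j=1] 7<17 → i++
[i=3,j=1] 8<17 → i++
[i=4,j=1] 13<17 → i++
[i=5,j=1] 16<17 → i++
[i=6,j=1] 19>17 → j++
[i=6,j=2] 19<26 → i++
[i=7,j=2] 23<26 → i++
[i=8,j=2] 24<26 → i++
[i=9,j=2] 27>26 → j++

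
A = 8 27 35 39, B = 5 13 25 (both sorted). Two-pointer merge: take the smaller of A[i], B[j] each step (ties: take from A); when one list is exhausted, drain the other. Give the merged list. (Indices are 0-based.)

[i=0,j=0] A[i]=8>B[j]=5 take 5 → j++
[i=0,j=1] A[i]=8<=B[j]=13 take 8 → i++
[i=1,j=1] A[i]=27>B[j]=13 take 13 → j++
[i=1,j=2] A[i]=27>B[j]=25 take 25 → j++
[i=1,j=3] B done, take A[i]=27 → i++
[i=2,j=3] B done, take A[i]=35 → i++
[i=3,j=3] B done, take A[i]=39 → i++

[5, 8, 13, 25, 27, 35, 39]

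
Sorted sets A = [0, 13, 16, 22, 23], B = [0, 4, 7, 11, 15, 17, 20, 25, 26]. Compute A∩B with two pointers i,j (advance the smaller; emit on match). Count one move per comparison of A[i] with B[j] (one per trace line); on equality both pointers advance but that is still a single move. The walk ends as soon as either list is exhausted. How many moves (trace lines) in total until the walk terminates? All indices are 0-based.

11 moves

[i=0,j=0] 0==0 emit → i++,j++
[i=1,j=1] 13>4 → j++
[i=1,j=2] 13>7 → j++
[i=1,j=3] 13>11 → j++
[i=1,j=4] 13<15 → i++
[i=2,j=4] 16>15 → j++
[i=2,j=5] 16<17 → i++
[i=3,j=5] 22>17 → j++
[i=3,j=6] 22>20 → j++
[i=3,j=7] 22<25 → i++
[i=4,j=7] 23<25 → i++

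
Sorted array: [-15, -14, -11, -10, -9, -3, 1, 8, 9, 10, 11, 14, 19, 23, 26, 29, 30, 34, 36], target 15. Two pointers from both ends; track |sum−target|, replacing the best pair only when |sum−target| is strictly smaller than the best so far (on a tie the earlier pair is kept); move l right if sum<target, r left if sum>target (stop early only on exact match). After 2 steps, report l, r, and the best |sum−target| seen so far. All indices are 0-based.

[0,18] -15+36=21 d=6 * → r--
[0,17] -15+34=19 d=4 * → r--

l=0, r=16, best |Δ|=4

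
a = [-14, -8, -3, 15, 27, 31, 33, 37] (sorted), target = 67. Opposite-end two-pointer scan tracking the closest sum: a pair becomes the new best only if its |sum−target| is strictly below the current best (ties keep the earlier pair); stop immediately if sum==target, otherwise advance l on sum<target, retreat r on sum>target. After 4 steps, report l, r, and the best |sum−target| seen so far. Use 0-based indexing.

l=4, r=7, best |Δ|=15

[0,7] -14+37=23 d=44 * → l++
[1,7] -8+37=29 d=38 * → l++
[2,7] -3+37=34 d=33 * → l++
[3,7] 15+37=52 d=15 * → l++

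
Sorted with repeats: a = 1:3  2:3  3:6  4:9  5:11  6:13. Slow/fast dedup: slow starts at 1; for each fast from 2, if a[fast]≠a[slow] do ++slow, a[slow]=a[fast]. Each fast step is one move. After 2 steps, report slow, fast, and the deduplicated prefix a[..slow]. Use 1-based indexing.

(s=1,f=2) a[fast]=3=a[slow] dup → fast++
(s=1,f=3) a[fast]=6≠a[slow]=3 write a[2]=6 → slow++,fast++

slow=2, fast=4, prefix=[3, 6]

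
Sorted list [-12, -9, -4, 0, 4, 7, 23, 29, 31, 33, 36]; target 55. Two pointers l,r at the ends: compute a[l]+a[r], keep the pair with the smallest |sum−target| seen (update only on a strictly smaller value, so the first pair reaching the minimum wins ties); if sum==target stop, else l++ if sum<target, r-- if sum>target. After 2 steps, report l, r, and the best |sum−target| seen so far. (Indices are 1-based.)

l=1 r=11: -12+36=24 d=31 *, l++
l=2 r=11: -9+36=27 d=28 *, l++

l=3, r=11, best |Δ|=28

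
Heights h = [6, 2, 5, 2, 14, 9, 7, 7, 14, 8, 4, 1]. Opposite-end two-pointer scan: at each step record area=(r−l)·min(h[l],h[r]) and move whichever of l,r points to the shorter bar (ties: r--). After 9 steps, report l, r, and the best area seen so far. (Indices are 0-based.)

l=4, r=6, best area=56

[0,11] min(6,1)*11=11 best=11 * → r--
[0,10] min(6,4)*10=40 best=40 * → r--
[0,9] min(6,8)*9=54 best=54 * → l++
[1,9] min(2,8)*8=16 best=54 → l++
[2,9] min(5,8)*7=35 best=54 → l++
[3,9] min(2,8)*6=12 best=54 → l++
[4,9] min(14,8)*5=40 best=54 → r--
[4,8] min(14,14)*4=56 best=56 * → r--
[4,7] min(14,7)*3=21 best=56 → r--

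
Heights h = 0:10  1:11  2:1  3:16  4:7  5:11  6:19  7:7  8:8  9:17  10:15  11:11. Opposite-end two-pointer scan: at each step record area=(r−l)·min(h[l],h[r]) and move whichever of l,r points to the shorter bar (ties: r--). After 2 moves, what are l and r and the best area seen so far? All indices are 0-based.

l=1, r=10, best area=110

[0,11] min(10,11)*11=110 best=110 * → l++
[1,11] min(11,11)*10=110 best=110 → r--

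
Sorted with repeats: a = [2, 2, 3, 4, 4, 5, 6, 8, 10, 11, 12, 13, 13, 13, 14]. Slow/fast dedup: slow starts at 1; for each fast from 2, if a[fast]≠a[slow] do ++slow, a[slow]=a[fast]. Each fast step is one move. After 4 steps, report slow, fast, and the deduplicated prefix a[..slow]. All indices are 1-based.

slow=3, fast=6, prefix=[2, 3, 4]

(s=1,f=2) a[fast]=2=a[slow] dup → fast++
(s=1,f=3) a[fast]=3≠a[slow]=2 write a[2]=3 → slow++,fast++
(s=2,f=4) a[fast]=4≠a[slow]=3 write a[3]=4 → slow++,fast++
(s=3,f=5) a[fast]=4=a[slow] dup → fast++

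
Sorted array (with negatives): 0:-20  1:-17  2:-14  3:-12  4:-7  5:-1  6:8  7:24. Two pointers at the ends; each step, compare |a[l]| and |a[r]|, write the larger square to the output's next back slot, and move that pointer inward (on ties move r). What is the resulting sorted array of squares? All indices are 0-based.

[1, 49, 64, 144, 196, 289, 400, 576]

l=0 r=7: |-20|<=|24| out[7]=576, r--
l=0 r=6: |-20|>|8| out[6]=400, l++
l=1 r=6: |-17|>|8| out[5]=289, l++
l=2 r=6: |-14|>|8| out[4]=196, l++
l=3 r=6: |-12|>|8| out[3]=144, l++
l=4 r=6: |-7|<=|8| out[2]=64, r--
l=4 r=5: |-7|>|-1| out[1]=49, l++
l=5 r=5: |-1|<=|-1| out[0]=1, r--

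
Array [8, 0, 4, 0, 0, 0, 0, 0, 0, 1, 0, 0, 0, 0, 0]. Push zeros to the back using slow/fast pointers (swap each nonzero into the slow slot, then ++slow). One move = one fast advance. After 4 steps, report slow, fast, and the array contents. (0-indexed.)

slow=2, fast=4, a=[8, 4, 0, 0, 0, 0, 0, 0, 0, 1, 0, 0, 0, 0, 0]

(s=0,f=0) a[fast]=8≠0 swap→a[0]=8 → slow++,fast++
(s=1,f=1) a[fast]=0 → fast++
(s=1,f=2) a[fast]=4≠0 swap→a[1]=4 → slow++,fast++
(s=2,f=3) a[fast]=0 → fast++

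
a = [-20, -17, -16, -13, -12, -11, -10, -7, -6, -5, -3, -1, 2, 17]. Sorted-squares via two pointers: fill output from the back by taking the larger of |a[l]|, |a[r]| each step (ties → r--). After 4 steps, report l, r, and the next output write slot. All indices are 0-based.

l=3, r=12, next write slot=9

l=0 r=13: |-20|>|17| out[13]=400, l++
l=1 r=13: |-17|<=|17| out[12]=289, r--
l=1 r=12: |-17|>|2| out[11]=289, l++
l=2 r=12: |-16|>|2| out[10]=256, l++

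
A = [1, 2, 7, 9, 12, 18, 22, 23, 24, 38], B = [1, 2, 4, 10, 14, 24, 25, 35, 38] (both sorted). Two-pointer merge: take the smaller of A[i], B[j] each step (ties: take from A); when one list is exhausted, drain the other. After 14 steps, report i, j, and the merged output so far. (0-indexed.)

[i=0,j=0] A[i]=1<=B[j]=1 take 1 → i++
[i=1,j=0] A[i]=2>B[j]=1 take 1 → j++
[i=1,j=1] A[i]=2<=B[j]=2 take 2 → i++
[i=2,j=1] A[i]=7>B[j]=2 take 2 → j++
[i=2,j=2] A[i]=7>B[j]=4 take 4 → j++
[i=2,j=3] A[i]=7<=B[j]=10 take 7 → i++
[i=3,j=3] A[i]=9<=B[j]=10 take 9 → i++
[i=4,j=3] A[i]=12>B[j]=10 take 10 → j++
[i=4,j=4] A[i]=12<=B[j]=14 take 12 → i++
[i=5,j=4] A[i]=18>B[j]=14 take 14 → j++
[i=5,j=5] A[i]=18<=B[j]=24 take 18 → i++
[i=6,j=5] A[i]=22<=B[j]=24 take 22 → i++
[i=7,j=5] A[i]=23<=B[j]=24 take 23 → i++
[i=8,j=5] A[i]=24<=B[j]=24 take 24 → i++

i=9, j=5, merged so far=[1, 1, 2, 2, 4, 7, 9, 10, 12, 14, 18, 22, 23, 24]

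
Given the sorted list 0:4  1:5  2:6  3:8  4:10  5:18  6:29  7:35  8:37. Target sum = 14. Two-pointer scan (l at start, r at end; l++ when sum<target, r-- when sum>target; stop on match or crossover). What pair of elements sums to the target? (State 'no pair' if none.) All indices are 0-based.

[0,8] 4+37=41 >14 → r--
[0,7] 4+35=39 >14 → r--
[0,6] 4+29=33 >14 → r--
[0,5] 4+18=22 >14 → r--
[0,4] 4+10=14 → found

(4, 10)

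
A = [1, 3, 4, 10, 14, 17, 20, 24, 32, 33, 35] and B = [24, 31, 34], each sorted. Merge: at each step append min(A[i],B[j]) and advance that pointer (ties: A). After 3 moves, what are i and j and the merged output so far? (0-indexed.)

i=3, j=0, merged so far=[1, 3, 4]

[i=0,j=0] A[i]=1<=B[j]=24 take 1 → i++
[i=1,j=0] A[i]=3<=B[j]=24 take 3 → i++
[i=2,j=0] A[i]=4<=B[j]=24 take 4 → i++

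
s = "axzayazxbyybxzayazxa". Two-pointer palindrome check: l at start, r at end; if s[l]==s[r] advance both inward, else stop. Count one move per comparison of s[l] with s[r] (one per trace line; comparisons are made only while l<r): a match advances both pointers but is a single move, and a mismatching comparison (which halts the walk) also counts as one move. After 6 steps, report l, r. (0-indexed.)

l=6, r=13

[0,19] 'a'=='a' → l++,r--
[1,18] 'x'=='x' → l++,r--
[2,17] 'z'=='z' → l++,r--
[3,16] 'a'=='a' → l++,r--
[4,15] 'y'=='y' → l++,r--
[5,14] 'a'=='a' → l++,r--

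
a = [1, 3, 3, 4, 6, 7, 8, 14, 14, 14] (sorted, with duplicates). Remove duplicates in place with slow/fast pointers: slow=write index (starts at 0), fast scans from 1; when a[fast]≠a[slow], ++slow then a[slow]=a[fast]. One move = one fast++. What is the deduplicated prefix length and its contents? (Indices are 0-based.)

(s=0,f=1) a[fast]=3≠a[slow]=1 write a[1]=3 → slow++,fast++
(s=1,f=2) a[fast]=3=a[slow] dup → fast++
(s=1,f=3) a[fast]=4≠a[slow]=3 write a[2]=4 → slow++,fast++
(s=2,f=4) a[fast]=6≠a[slow]=4 write a[3]=6 → slow++,fast++
(s=3,f=5) a[fast]=7≠a[slow]=6 write a[4]=7 → slow++,fast++
(s=4,f=6) a[fast]=8≠a[slow]=7 write a[5]=8 → slow++,fast++
(s=5,f=7) a[fast]=14≠a[slow]=8 write a[6]=14 → slow++,fast++
(s=6,f=8) a[fast]=14=a[slow] dup → fast++
(s=6,f=9) a[fast]=14=a[slow] dup → fast++

length 7; prefix = [1, 3, 4, 6, 7, 8, 14]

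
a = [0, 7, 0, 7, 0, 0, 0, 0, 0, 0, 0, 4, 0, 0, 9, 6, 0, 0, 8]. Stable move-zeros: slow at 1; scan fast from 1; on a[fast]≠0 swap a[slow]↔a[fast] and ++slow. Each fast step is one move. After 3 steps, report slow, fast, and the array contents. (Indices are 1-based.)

slow=2, fast=4, a=[7, 0, 0, 7, 0, 0, 0, 0, 0, 0, 0, 4, 0, 0, 9, 6, 0, 0, 8]

(s=1,f=1) a[fast]=0 → fast++
(s=1,f=2) a[fast]=7≠0 swap→a[1]=7 → slow++,fast++
(s=2,f=3) a[fast]=0 → fast++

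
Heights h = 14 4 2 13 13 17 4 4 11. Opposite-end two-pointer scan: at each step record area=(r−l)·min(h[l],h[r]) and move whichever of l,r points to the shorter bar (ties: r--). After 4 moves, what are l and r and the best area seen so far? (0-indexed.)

[0,8] min(14,11)*8=88 best=88 * → r--
[0,7] min(14,4)*7=28 best=88 → r--
[0,6] min(14,4)*6=24 best=88 → r--
[0,5] min(14,17)*5=70 best=88 → l++

l=1, r=5, best area=88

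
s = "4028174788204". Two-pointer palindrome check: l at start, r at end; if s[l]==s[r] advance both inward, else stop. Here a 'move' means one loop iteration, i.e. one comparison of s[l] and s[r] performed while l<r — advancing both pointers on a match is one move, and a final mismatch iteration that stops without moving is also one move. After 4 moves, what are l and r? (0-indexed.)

l=4, r=8

[0,12] '4'=='4' → l++,r--
[1,11] '0'=='0' → l++,r--
[2,10] '2'=='2' → l++,r--
[3,9] '8'=='8' → l++,r--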